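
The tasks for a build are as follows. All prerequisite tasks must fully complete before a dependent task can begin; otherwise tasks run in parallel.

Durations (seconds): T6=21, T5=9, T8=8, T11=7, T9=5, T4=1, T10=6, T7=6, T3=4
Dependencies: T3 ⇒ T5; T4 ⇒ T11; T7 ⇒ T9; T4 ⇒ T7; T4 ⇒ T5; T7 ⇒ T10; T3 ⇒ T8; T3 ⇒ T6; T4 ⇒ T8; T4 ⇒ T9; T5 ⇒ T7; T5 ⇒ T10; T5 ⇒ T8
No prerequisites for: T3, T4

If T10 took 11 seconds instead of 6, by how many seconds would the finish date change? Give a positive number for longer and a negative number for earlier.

As given, the longest chain is T3→T5→T7→T10 = 4+9+6+6 = 25, so the finish is 25 seconds.
T10 is on the critical path; changing it to 11 makes that path 30 seconds.
No other chain overtakes it, so the finish is 30 seconds.
Change in finish: 30 − 25 = +5 seconds.

5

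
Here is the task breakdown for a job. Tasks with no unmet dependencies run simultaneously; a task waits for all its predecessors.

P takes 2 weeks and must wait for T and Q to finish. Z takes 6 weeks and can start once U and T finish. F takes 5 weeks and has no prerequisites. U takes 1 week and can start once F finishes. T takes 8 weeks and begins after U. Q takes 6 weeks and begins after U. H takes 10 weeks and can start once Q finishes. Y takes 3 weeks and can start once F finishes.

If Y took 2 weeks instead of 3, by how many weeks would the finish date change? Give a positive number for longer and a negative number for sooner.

Baseline: F→U→Q→H = 5+1+6+10 = 22 → 22 weeks.
The longest path through Y is only 8 weeks, so Y has float 14.
That remains the longest chain; total 22 weeks.
Change in finish: 22 − 22 = +0 weeks.

0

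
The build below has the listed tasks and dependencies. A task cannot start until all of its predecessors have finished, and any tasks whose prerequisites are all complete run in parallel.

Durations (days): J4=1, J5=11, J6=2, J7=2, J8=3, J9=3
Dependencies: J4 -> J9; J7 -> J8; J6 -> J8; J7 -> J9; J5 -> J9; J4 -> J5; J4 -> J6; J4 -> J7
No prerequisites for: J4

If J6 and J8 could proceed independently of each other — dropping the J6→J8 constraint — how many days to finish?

15

Original critical path: J4→J5→J9 = 1+11+3 = 15 ⇒ 15 days.
Dropping J6→J8 doesn't change J8's earliest start (3); another predecessor still binds.
New critical path: J4→J5→J9 = 1+11+3 = 15 ⇒ 15 days.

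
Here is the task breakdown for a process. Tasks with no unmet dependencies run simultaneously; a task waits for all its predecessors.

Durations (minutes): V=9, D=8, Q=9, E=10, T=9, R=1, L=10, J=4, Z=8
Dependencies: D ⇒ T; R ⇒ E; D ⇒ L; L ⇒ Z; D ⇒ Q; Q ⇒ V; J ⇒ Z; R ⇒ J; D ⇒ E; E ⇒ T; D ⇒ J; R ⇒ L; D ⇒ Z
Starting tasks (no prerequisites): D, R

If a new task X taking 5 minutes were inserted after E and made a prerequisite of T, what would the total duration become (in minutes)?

32

Originally the process takes 27 minutes.
With X inserted, T now waits for max(E, D, X).
New critical path: D→E→X→T = 8+10+5+9 = 32 ⇒ 32 minutes.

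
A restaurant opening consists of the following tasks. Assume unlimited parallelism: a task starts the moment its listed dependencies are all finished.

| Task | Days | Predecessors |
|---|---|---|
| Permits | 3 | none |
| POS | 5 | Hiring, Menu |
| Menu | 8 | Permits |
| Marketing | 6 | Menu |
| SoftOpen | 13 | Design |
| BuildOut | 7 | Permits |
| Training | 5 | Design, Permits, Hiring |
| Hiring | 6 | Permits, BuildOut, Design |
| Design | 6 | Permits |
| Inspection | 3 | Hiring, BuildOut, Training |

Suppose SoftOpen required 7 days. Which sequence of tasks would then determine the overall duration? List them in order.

Permits, BuildOut, Hiring, Training, Inspection

The binding path is Permits→BuildOut→Hiring→Training→Inspection = 3+7+6+5+3 = 24; finish at 24 days.
The longest path through SoftOpen is only 22 days, so SoftOpen has float 2.
That remains the longest chain; total 24 days.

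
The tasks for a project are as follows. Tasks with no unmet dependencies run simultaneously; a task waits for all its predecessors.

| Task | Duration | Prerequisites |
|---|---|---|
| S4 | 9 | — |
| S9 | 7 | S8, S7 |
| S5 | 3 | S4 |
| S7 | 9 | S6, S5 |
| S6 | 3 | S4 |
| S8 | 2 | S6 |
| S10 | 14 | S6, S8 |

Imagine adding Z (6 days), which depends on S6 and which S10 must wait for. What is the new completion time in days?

Originally the schedule takes 28 days.
With Z inserted, S10 now waits for max(S6, S8, Z).
New critical path: S4→S6→Z→S10 = 9+3+6+14 = 32 ⇒ 32 days.

32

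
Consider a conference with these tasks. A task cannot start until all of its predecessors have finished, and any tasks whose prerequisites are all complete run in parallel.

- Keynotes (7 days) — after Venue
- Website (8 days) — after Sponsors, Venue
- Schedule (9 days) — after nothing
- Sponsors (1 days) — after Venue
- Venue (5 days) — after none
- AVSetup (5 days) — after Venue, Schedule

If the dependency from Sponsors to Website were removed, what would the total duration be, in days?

With the dependency in place, Venue→Sponsors→Website = 5+1+8 = 14 sets the finish at 14 days.
Without Sponsors→Website, Website's earliest start moves from 6 to 5.
The longest chain is now Schedule→AVSetup = 9+5 = 14, so the job takes 14 days.

14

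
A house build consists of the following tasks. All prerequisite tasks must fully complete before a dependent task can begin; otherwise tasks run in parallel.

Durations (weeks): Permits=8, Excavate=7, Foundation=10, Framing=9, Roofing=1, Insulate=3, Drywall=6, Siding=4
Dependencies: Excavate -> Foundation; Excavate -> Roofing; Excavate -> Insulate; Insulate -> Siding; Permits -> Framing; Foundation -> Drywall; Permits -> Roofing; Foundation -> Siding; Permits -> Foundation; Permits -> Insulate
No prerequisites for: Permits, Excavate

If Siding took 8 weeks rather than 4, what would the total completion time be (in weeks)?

26

Actual critical path: Permits→Foundation→Drywall = 8+10+6 = 24 ⇒ 24 weeks.
The longest path through Siding is only 22 weeks, so Siding has float 2.
The binding chain switches to Permits→Foundation→Siding = 8+10+8 = 26; finish 26 weeks.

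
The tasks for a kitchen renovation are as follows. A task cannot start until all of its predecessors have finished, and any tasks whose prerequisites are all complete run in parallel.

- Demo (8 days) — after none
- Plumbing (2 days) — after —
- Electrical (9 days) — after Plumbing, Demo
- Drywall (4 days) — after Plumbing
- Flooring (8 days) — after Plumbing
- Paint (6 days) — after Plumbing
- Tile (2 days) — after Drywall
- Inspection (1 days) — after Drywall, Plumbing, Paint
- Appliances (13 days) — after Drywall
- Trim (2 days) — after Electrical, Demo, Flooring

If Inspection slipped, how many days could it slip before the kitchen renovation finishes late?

10

Demo→Electrical→Trim = 8+9+2 = 19 sets the makespan at 19 days.
Longest path through Inspection: 9 days (earliest finish 9, latest finish 19).
So Inspection can slip 19 − 9 = 10 days.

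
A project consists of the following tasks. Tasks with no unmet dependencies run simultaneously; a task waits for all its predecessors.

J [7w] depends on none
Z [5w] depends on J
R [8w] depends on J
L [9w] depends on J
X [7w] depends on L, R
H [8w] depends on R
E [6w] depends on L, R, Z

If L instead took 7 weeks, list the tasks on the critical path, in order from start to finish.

Actual critical path: J→L→X = 7+9+7 = 23 ⇒ 23 weeks.
L is on the critical path; changing it to 7 makes that path 21 weeks.
New critical path: J→R→H = 7+8+8 = 23 ⇒ 23 weeks.

J, R, H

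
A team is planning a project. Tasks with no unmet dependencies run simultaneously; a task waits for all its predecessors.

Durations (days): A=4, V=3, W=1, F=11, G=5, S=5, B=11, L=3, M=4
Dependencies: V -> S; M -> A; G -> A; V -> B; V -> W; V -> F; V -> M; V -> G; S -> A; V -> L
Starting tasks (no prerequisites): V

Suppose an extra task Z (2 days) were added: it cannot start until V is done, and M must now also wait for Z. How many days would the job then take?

Originally the job takes 14 days.
With Z inserted, M now waits for max(V, Z).
New critical path: V→F = 3+11 = 14 ⇒ 14 days.

14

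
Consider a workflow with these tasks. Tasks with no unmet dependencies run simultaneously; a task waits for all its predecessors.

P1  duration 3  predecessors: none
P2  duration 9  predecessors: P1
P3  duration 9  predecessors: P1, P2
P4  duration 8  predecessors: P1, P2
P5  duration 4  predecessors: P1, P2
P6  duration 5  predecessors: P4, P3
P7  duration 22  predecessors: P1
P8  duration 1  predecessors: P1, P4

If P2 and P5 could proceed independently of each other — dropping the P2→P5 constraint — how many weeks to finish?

26

With the dependency in place, P1→P2→P3→P6 = 3+9+9+5 = 26 sets the finish at 26 weeks.
Without P2→P5, P5's earliest start moves from 12 to 3.
New critical path: P1→P2→P3→P6 = 3+9+9+5 = 26 ⇒ 26 weeks.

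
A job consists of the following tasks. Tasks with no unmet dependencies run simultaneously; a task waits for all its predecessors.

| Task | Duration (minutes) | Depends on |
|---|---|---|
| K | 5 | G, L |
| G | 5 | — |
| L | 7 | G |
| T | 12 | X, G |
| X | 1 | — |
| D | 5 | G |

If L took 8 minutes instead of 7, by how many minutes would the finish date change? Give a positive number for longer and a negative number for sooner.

1

Critical path before the change: G→L→K = 5+7+5 = 17 giving 17 minutes.
Since L is critical, the +1 change carries straight to that chain (now 18 minutes).
That remains the longest chain; total 18 minutes.
Change in finish: 18 − 17 = +1 minutes.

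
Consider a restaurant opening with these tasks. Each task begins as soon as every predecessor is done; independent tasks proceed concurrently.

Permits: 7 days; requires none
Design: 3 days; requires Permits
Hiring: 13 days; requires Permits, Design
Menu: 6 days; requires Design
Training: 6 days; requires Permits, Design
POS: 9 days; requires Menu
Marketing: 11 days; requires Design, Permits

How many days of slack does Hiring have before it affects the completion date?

The longest chain is Permits→Design→Menu→POS = 7+3+6+9 = 25; overall finish 25 days.
Longest path through Hiring: 23 days (earliest finish 23, latest finish 25).
So Hiring can slip 25 − 23 = 2 days.

2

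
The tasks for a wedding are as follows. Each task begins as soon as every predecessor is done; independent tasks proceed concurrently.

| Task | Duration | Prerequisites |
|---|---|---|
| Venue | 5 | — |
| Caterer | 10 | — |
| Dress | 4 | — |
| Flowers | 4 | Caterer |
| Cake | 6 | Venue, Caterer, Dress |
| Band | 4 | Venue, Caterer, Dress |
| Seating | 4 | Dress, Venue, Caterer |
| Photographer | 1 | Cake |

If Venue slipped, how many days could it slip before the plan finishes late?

The longest chain is Caterer→Cake→Photographer = 10+6+1 = 17; overall finish 17 days.
The longest chain containing Venue totals 12 days.
So Venue can slip 10 − 5 = 5 days.

5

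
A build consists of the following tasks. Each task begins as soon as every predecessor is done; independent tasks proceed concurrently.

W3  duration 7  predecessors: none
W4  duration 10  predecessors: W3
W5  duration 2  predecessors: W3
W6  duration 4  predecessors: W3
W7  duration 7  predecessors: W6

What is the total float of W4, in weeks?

1

The longest chain is W3→W6→W7 = 7+4+7 = 18; overall finish 18 weeks.
Longest path through W4: 17 weeks (earliest finish 17, latest finish 18).
Slack of W4 = 8 − 7 = 1 week.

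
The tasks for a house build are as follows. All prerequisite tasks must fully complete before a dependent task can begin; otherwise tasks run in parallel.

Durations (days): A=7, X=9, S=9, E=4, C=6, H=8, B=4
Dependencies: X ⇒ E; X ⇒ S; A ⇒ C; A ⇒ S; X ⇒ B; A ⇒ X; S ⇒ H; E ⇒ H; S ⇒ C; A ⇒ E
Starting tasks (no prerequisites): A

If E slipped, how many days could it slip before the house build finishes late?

5

Critical path: A→X→S→H = 7+9+9+8 = 33, so the finish is 33 days.
E finishes as early as 20 and must finish by 25.
So E can slip 25 − 20 = 5 days.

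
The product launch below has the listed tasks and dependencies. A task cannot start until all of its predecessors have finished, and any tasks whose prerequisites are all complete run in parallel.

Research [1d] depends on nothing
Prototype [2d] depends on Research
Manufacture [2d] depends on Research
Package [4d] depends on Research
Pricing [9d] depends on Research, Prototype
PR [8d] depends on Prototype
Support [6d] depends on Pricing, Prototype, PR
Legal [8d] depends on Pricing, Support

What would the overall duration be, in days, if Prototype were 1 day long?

25

The binding path is Research→Prototype→Pricing→Support→Legal = 1+2+9+6+8 = 26; finish at 26 days.
Since Prototype is critical, the -1 change carries straight to that chain (now 25 days).
The critical path is still Research→Prototype→Pricing→Support→Legal; finish is now 25 days.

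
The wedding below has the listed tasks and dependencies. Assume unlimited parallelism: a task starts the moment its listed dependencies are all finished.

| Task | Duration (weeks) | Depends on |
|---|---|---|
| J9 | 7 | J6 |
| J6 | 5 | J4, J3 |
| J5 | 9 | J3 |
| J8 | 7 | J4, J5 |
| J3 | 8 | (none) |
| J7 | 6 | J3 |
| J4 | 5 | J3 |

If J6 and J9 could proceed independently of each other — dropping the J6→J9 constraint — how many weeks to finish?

24

Before: longest chain J3→J4→J6→J9 = 8+5+5+7 = 25, finish 25.
Without J6→J9, J9's earliest start moves from 18 to 0.
The longest chain is now J3→J5→J8 = 8+9+7 = 24, so the schedule takes 24 weeks.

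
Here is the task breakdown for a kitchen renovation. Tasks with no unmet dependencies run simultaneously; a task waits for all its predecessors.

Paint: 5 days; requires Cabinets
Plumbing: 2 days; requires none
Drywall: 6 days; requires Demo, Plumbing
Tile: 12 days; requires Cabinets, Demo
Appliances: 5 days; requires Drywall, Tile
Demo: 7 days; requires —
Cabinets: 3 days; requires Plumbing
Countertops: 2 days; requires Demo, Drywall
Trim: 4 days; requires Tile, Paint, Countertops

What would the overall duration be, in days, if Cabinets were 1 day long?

24

As given, the longest chain is Demo→Tile→Appliances = 7+12+5 = 24, so the finish is 24 days.
Cabinets has 2 days of float (longest path through it is 22).
No other chain overtakes it, so the finish is 24 days.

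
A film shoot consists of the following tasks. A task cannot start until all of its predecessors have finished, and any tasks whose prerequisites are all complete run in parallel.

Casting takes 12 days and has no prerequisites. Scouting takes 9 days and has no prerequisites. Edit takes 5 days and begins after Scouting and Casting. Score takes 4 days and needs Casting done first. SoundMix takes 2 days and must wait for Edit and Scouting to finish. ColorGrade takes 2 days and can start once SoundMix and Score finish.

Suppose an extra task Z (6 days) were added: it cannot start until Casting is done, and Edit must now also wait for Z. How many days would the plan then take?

27

Originally the plan takes 21 days.
With Z inserted, Edit now waits for max(Scouting, Casting, Z).
New critical path: Casting→Z→Edit→SoundMix→ColorGrade = 12+6+5+2+2 = 27 ⇒ 27 days.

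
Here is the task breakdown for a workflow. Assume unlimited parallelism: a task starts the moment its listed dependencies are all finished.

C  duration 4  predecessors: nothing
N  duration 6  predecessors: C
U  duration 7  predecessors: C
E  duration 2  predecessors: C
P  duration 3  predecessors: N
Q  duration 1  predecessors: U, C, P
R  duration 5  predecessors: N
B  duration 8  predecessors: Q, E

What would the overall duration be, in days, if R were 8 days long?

22

The binding path is C→N→P→Q→B = 4+6+3+1+8 = 22; finish at 22 days.
The longest path through R is only 15 days, so R has float 7.
That remains the longest chain; total 22 days.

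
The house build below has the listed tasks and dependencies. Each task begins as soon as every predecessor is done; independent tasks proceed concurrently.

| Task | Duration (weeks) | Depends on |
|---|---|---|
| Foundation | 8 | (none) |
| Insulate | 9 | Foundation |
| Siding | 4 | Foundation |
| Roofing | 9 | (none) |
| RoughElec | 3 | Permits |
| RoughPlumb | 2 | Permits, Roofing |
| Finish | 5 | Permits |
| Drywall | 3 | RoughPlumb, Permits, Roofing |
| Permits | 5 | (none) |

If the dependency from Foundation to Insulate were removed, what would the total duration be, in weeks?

14

Original critical path: Foundation→Insulate = 8+9 = 17 ⇒ 17 weeks.
Without Foundation→Insulate, Insulate's earliest start moves from 8 to 0.
New critical path: Roofing→RoughPlumb→Drywall = 9+2+3 = 14 ⇒ 14 weeks.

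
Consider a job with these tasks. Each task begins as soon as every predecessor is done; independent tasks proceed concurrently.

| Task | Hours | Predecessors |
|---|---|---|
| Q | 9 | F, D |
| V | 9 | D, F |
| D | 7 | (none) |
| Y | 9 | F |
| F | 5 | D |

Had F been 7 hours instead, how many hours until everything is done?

The binding path is D→F→Y = 7+5+9 = 21; finish at 21 hours.
Since F is critical, the +2 change carries straight to that chain (now 23 hours).
That remains the longest chain; total 23 hours.

23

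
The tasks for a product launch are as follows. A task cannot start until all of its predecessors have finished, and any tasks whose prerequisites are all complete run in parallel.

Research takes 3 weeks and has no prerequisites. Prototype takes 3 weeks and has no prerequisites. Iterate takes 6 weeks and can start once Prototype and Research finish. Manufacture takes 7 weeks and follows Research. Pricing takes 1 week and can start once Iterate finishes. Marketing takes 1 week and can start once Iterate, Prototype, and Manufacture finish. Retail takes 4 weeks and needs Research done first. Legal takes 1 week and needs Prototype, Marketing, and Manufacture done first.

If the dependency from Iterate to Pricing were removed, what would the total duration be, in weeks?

Original critical path: Research→Manufacture→Marketing→Legal = 3+7+1+1 = 12 ⇒ 12 weeks.
Without Iterate→Pricing, Pricing's earliest start moves from 9 to 0.
After: Research→Manufacture→Marketing→Legal = 3+7+1+1 = 12 → 12 weeks.

12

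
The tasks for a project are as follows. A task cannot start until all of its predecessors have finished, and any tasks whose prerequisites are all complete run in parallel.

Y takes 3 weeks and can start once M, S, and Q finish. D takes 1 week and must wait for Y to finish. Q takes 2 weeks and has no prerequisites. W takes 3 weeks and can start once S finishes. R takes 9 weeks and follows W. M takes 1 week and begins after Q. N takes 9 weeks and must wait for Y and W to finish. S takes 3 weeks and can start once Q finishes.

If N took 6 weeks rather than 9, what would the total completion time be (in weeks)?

17

Actual critical path: Q→S→Y→N = 2+3+3+9 = 17 ⇒ 17 weeks.
N lies on that path, so at 6 weeks the path becomes 14 weeks.
New critical path: Q→S→W→R = 2+3+3+9 = 17 ⇒ 17 weeks.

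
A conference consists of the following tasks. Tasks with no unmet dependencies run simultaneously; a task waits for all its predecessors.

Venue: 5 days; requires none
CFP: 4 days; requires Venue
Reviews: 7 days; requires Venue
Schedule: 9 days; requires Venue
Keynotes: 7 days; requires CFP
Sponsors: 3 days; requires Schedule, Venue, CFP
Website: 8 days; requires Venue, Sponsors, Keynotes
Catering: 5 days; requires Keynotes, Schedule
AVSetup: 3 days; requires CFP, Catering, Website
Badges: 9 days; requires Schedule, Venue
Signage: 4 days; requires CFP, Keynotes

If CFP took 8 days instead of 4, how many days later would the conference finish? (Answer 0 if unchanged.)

As given, the longest chain is Venue→Schedule→Sponsors→Website→AVSetup = 5+9+3+8+3 = 28, so the finish is 28 days.
CFP is off the critical path — its longest chain is 27 days, giving 1 of slack.
Now Venue→CFP→Keynotes→Website→AVSetup = 5+8+7+8+3 = 31 is longest, so the finish becomes 31 days.
Change in finish: 31 − 28 = +3 days.

3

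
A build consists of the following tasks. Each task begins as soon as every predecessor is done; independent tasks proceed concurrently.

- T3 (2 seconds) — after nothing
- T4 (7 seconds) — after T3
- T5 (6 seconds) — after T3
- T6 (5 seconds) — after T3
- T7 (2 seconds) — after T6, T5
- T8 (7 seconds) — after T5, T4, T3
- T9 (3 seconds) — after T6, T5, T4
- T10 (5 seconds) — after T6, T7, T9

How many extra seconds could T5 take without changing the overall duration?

1

Critical path: T3→T4→T9→T10 = 2+7+3+5 = 17, so the finish is 17 seconds.
Longest path through T5: 16 seconds (earliest finish 8, latest finish 9).
Float = 17 − 16 = 1.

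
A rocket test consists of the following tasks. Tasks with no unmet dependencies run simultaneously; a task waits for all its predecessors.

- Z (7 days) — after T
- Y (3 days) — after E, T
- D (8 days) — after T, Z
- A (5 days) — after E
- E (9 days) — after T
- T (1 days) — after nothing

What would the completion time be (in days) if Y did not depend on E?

With the dependency in place, T→Z→D = 1+7+8 = 16 sets the finish at 16 days.
Without E→Y, Y's earliest start moves from 10 to 1.
The longest chain is now T→Z→D = 1+7+8 = 16, so the schedule takes 16 days.

16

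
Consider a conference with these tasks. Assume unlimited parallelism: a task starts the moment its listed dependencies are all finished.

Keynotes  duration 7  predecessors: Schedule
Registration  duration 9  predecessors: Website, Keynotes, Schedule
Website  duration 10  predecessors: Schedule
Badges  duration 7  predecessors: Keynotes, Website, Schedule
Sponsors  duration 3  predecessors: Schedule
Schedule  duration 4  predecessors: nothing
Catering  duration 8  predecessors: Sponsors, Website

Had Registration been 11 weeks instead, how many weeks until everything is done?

25

The binding path is Schedule→Website→Registration = 4+10+9 = 23; finish at 23 weeks.
Since Registration is critical, the +2 change carries straight to that chain (now 25 weeks).
That remains the longest chain; total 25 weeks.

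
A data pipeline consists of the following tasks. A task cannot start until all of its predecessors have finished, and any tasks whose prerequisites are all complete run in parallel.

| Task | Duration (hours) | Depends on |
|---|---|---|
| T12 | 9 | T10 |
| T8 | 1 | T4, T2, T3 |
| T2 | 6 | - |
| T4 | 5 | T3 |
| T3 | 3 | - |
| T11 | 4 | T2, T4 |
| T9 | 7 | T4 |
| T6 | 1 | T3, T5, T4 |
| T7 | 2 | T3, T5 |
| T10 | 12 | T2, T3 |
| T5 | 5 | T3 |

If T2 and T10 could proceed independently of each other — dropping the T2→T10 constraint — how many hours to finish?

Before: longest chain T2→T10→T12 = 6+12+9 = 27, finish 27.
Without T2→T10, T10's earliest start moves from 6 to 3.
The longest chain is now T3→T10→T12 = 3+12+9 = 24, so the job takes 24 hours.

24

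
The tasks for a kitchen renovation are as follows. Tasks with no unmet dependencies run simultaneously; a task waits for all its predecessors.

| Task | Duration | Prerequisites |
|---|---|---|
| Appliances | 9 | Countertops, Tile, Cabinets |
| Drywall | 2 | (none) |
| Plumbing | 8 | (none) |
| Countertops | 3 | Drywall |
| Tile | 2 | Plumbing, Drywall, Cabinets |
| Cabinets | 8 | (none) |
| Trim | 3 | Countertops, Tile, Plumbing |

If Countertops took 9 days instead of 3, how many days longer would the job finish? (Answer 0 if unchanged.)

Baseline: Plumbing→Tile→Appliances = 8+2+9 = 19 → 19 days.
Countertops has 5 days of float (longest path through it is 14).
The binding chain switches to Drywall→Countertops→Appliances = 2+9+9 = 20; finish 20 days.
Change in finish: 20 − 19 = +1 days.

1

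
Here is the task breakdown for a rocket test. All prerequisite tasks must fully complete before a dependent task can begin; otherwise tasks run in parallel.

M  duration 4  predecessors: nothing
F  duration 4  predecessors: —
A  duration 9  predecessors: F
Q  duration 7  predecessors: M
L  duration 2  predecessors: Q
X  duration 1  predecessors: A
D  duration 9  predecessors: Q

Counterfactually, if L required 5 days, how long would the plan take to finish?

As given, the longest chain is M→Q→D = 4+7+9 = 20, so the finish is 20 days.
L is off the critical path — its longest chain is 13 days, giving 7 of slack.
That remains the longest chain; total 20 days.

20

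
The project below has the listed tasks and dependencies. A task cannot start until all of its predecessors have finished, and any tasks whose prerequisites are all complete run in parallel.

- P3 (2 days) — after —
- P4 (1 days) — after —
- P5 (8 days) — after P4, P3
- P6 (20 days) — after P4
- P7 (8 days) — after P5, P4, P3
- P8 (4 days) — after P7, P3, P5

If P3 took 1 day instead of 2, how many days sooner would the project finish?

Baseline: P3→P5→P7→P8 = 2+8+8+4 = 22 → 22 days.
P3 lies on that path, so at 1 day the path becomes 21 days.
No other chain overtakes it, so the finish is 21 days.
Change in finish: 21 − 22 = -1 days.

1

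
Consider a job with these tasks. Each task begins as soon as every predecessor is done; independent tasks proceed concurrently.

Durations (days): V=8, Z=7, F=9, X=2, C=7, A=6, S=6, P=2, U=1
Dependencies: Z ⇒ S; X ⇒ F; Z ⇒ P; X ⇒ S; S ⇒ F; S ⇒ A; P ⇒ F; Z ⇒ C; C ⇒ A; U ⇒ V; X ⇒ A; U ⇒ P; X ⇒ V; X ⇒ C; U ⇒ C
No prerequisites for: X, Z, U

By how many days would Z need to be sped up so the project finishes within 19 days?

Current finish: 22 days; target: 19.
Z is on every critical path, so each day cut from Z cuts the finish by one (this holds down to a finish of 17).
Need 22 − 19 = 3 days off Z → Z becomes 4 days, finish becomes 19.

3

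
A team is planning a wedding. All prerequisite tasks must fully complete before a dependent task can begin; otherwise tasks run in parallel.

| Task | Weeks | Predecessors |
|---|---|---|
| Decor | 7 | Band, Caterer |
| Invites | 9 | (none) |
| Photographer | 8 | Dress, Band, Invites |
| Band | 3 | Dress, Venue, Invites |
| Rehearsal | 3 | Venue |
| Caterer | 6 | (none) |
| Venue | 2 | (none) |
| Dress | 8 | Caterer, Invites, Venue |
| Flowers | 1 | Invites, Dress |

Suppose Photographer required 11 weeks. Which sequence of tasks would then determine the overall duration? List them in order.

Actual critical path: Invites→Dress→Band→Photographer = 9+8+3+8 = 28 ⇒ 28 weeks.
Photographer is on the critical path; changing it to 11 makes that path 31 weeks.
No other chain overtakes it, so the finish is 31 weeks.

Invites, Dress, Band, Photographer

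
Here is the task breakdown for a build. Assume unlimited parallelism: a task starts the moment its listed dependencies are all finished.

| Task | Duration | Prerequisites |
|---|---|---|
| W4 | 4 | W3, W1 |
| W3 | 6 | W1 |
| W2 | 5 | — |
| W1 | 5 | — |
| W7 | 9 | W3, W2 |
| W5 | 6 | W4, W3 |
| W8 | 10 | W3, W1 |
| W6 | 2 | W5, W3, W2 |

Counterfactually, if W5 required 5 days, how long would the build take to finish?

22

As given, the longest chain is W1→W3→W4→W5→W6 = 5+6+4+6+2 = 23, so the finish is 23 days.
Since W5 is critical, the -1 change carries straight to that chain (now 22 days).
No other chain overtakes it, so the finish is 22 days.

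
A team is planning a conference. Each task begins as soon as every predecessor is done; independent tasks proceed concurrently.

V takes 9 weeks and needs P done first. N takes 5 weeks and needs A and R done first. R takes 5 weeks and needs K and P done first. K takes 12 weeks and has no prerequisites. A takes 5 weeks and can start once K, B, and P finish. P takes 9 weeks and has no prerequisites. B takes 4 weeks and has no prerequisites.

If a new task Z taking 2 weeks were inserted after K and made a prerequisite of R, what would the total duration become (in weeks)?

Originally the job takes 22 weeks.
With Z inserted, R now waits for max(K, P, Z).
New critical path: K→Z→R→N = 12+2+5+5 = 24 ⇒ 24 weeks.

24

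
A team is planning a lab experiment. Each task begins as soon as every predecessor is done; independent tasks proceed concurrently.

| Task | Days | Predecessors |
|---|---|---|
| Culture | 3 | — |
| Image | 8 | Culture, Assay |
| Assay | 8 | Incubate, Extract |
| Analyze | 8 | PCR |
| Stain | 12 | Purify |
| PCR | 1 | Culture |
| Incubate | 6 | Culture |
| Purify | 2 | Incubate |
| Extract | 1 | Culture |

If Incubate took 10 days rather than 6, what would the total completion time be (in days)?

29

As given, the longest chain is Culture→Incubate→Assay→Image = 3+6+8+8 = 25, so the finish is 25 days.
Since Incubate is critical, the +4 change carries straight to that chain (now 29 days).
That remains the longest chain; total 29 days.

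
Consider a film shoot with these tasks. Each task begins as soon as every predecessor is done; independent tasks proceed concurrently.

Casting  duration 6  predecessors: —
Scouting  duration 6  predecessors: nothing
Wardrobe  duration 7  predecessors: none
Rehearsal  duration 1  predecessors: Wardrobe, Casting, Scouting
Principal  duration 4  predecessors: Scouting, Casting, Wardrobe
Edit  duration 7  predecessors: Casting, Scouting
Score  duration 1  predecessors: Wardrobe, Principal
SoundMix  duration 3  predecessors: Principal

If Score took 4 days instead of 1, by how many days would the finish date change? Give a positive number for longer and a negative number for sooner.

Baseline: Wardrobe→Principal→SoundMix = 7+4+3 = 14 → 14 days.
Score has 2 days of float (longest path through it is 12).
The binding chain switches to Wardrobe→Principal→Score = 7+4+4 = 15; finish 15 days.
Change in finish: 15 − 14 = +1 days.

1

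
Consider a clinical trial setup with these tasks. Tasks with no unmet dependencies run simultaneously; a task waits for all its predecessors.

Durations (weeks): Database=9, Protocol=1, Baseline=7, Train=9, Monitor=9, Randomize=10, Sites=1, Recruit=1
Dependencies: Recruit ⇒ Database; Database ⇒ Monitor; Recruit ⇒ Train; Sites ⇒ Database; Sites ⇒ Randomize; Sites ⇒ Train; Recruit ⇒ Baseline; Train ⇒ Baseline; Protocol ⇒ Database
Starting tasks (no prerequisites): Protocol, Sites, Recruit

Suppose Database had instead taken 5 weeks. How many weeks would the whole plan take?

As given, the longest chain is Protocol→Database→Monitor = 1+9+9 = 19, so the finish is 19 weeks.
Database lies on that path, so at 5 weeks the path becomes 15 weeks.
New critical path: Sites→Train→Baseline = 1+9+7 = 17 ⇒ 17 weeks.

17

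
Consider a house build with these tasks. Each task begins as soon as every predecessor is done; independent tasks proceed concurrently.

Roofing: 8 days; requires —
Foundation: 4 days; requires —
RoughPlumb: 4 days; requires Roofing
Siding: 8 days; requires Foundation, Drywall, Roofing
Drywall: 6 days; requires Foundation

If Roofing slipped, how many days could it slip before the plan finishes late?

The longest chain is Foundation→Drywall→Siding = 4+6+8 = 18; overall finish 18 days.
Roofing finishes as early as 8 and must finish by 10.
So Roofing can slip 10 − 8 = 2 days.

2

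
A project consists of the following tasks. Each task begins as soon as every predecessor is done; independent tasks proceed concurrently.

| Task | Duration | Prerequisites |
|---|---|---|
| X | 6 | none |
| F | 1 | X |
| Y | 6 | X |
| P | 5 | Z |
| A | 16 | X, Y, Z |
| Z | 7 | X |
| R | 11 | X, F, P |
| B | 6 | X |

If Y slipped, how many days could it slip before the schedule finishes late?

Critical path: X→Z→P→R = 6+7+5+11 = 29, so the finish is 29 days.
Longest path through Y: 28 days (earliest finish 12, latest finish 13).
Slack of Y = 7 − 6 = 1 day.

1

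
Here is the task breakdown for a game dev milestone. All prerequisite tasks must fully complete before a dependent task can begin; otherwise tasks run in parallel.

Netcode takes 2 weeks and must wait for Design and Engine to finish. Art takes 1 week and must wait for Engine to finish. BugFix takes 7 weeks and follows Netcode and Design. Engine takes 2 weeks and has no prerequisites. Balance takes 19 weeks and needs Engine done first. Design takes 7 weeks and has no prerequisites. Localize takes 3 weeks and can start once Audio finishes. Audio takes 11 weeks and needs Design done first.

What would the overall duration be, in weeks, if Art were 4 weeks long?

21

Baseline: Design→Audio→Localize = 7+11+3 = 21 → 21 weeks.
Art is off the critical path — its longest chain is 3 weeks, giving 18 of slack.
The critical path is still Design→Audio→Localize; finish is now 21 weeks.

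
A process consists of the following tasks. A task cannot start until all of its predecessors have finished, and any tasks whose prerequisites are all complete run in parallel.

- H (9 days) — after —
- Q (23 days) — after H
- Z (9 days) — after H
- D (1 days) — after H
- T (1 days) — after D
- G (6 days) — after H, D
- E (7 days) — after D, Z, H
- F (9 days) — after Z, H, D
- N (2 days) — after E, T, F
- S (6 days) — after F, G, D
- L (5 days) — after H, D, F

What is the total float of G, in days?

11

Critical path: H→Z→F→S = 9+9+9+6 = 33, so the finish is 33 days.
Longest path through G: 22 days (earliest finish 16, latest finish 27).
So G can slip 27 − 16 = 11 days.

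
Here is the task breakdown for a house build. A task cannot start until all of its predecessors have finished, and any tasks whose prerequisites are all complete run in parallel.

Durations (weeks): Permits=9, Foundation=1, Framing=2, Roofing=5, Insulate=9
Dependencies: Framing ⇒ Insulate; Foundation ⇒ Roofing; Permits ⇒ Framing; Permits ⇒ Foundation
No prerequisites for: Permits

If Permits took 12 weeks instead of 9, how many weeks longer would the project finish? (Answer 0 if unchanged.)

Baseline: Permits→Framing→Insulate = 9+2+9 = 20 → 20 weeks.
Permits lies on that path, so at 12 weeks the path becomes 23 weeks.
No other chain overtakes it, so the finish is 23 weeks.
Change in finish: 23 − 20 = +3 weeks.

3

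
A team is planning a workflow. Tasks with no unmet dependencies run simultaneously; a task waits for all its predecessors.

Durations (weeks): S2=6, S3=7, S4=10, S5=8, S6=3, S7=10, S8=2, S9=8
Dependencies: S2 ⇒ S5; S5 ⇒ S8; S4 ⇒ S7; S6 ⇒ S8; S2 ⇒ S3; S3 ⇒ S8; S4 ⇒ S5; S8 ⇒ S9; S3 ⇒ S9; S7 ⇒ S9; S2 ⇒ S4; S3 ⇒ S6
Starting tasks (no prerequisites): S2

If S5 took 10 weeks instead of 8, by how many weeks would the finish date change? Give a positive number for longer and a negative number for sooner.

As given, the longest chain is S2→S4→S5→S8→S9 = 6+10+8+2+8 = 34, so the finish is 34 weeks.
S5 lies on that path, so at 10 weeks the path becomes 36 weeks.
That remains the longest chain; total 36 weeks.
Change in finish: 36 − 34 = +2 weeks.

2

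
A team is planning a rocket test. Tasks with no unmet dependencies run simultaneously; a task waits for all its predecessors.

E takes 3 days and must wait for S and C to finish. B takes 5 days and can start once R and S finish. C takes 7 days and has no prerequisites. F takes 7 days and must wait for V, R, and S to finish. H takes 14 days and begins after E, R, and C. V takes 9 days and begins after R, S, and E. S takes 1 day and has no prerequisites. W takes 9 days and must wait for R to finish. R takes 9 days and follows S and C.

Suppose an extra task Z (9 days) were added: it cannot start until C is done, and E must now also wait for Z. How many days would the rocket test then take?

Originally the rocket test takes 32 days.
With Z inserted, E now waits for max(S, C, Z).
New critical path: C→Z→E→V→F = 7+9+3+9+7 = 35 ⇒ 35 days.

35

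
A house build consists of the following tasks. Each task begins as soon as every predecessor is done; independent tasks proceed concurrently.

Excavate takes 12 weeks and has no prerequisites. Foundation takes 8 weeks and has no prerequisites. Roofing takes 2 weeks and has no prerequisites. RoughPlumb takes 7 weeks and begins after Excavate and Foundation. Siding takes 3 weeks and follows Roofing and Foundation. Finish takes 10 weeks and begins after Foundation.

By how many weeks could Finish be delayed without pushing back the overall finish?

1

Excavate→RoughPlumb = 12+7 = 19 sets the makespan at 19 weeks.
Finish finishes as early as 18 and must finish by 19.
Slack of Finish = 9 − 8 = 1 week.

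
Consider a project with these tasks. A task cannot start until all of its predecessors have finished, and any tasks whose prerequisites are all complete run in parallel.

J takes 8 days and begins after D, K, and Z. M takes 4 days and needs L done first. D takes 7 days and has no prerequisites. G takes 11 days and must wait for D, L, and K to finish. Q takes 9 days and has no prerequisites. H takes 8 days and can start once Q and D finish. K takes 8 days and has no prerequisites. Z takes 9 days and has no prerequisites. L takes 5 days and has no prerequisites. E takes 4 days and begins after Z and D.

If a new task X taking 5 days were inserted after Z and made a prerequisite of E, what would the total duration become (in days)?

Originally the project takes 19 days.
With X inserted, E now waits for max(Z, D, X).
New critical path: K→G = 8+11 = 19 ⇒ 19 days.

19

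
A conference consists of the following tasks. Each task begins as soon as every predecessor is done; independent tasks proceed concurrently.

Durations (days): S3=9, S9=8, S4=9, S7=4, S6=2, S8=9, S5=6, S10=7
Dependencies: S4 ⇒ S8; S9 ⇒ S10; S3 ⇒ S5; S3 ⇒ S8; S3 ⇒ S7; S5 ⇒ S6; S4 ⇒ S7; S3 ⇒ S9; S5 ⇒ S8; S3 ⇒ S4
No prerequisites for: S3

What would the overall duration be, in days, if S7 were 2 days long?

27

Baseline: S3→S4→S8 = 9+9+9 = 27 → 27 days.
S7 has 5 days of float (longest path through it is 22).
No other chain overtakes it, so the finish is 27 days.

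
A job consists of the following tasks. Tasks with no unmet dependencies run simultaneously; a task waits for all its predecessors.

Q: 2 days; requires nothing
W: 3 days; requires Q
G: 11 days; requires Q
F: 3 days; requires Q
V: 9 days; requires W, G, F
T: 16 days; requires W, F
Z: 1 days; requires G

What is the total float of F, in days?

Critical path: Q→G→V = 2+11+9 = 22, so the finish is 22 days.
The longest chain containing F totals 21 days.
So F can slip 6 − 5 = 1 day.

1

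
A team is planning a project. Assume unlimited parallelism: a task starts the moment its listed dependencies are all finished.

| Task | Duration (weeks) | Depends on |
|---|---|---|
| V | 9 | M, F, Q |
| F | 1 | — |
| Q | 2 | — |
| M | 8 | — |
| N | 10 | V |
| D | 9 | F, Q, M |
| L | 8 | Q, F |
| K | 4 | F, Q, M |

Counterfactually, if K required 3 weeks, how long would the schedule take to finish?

As given, the longest chain is M→V→N = 8+9+10 = 27, so the finish is 27 weeks.
The longest path through K is only 12 weeks, so K has float 15.
No other chain overtakes it, so the finish is 27 weeks.

27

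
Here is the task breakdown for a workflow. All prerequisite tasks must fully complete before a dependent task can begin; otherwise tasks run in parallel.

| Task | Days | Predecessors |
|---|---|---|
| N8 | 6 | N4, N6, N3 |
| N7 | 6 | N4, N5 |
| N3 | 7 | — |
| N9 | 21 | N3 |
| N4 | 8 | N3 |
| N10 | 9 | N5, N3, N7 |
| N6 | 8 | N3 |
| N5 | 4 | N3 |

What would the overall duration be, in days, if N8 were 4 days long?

30

The binding path is N3→N4→N7→N10 = 7+8+6+9 = 30; finish at 30 days.
The longest path through N8 is only 21 days, so N8 has float 9.
That remains the longest chain; total 30 days.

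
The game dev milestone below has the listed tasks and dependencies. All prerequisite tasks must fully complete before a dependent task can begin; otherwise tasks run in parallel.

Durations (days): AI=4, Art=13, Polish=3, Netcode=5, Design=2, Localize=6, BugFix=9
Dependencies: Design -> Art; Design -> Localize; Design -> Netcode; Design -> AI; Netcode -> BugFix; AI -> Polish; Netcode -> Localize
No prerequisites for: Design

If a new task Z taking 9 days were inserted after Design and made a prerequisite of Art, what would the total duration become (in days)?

Originally the project takes 16 days.
With Z inserted, Art now waits for max(Design, Z).
New critical path: Design→Z→Art = 2+9+13 = 24 ⇒ 24 days.

24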